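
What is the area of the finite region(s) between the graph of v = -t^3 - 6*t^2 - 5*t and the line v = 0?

131/4

The curve meets the t-axis where -t^3 - 6*t^2 - 5*t = 0, i.e. -t*(t + 1)*(t + 5) = 0, at t = -5, -1, 0.
On [-5, -1] the curve lies below the axis; ∫[-5,-1] (-t^3 - 6*t^2 - 5*t) dt = -32, giving area 32.
On [-1, 0] the curve lies above the axis; ∫[-1,0] (-t^3 - 6*t^2 - 5*t) dt = 3/4, giving area 3/4.
Total area = 32 + 3/4 = 131/4.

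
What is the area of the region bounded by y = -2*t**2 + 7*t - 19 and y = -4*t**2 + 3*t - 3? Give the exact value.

72

Set the curves equal: -2*t**2 + 7*t - 19 = -4*t**2 + 3*t - 3, so 2*t**2 + 4*t - 16 = 0, which factors as 2*(t - 2)*(t + 4) = 0. The curves meet at t = -4, 2.
On [-4, 2], y = -4*t**2 + 3*t - 3 is on top; that piece has area ∫[-4,2] (-(2*t**2 + 4*t - 16)) dt = 72.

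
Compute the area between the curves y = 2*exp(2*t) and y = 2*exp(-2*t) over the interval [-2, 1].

The difference (2*exp(2*t)) - (2*exp(-2*t)) = 2*exp(2*t) - 2*exp(-2*t) changes sign at t = 0 inside [-2, 1], so split the integral there.
∫[-2,0] (2*exp(2*t) - 2*exp(-2*t)) dt = -exp(4) - exp(-4) + 2; the area of that piece is -2 + exp(-4) + exp(4).
∫[0,1] (2*exp(2*t) - 2*exp(-2*t)) dt = -2 + exp(-2) + exp(2).
Total area = (-2 + exp(-4) + exp(4)) + (-2 + exp(-2) + exp(2)) = -4 + exp(-4) + exp(-2) + exp(2) + exp(4).

-4 + exp(-4) + exp(-2) + exp(2) + exp(4)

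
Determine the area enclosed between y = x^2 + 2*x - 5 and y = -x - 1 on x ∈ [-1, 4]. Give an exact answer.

233/6

The difference (x^2 + 2*x - 5) - (-x - 1) = x^2 + 3*x - 4 changes sign at x = 1 inside [-1, 4], so split the integral there.
∫[-1,1] (x^2 + 3*x - 4) dx = -22/3; the area of that piece is 22/3.
∫[1,4] (x^2 + 3*x - 4) dx = 63/2.
Total area = 22/3 + 63/2 = 233/6.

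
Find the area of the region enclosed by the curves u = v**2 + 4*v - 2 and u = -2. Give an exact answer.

32/3

Both boundary curves give u as a function of v, so integrate with respect to v. Setting them equal: v**2 + 4*v = 0, i.e. v*(v + 4) = 0, so they meet at v = -4, 0.
For v in [-4, 0], u = v**2 + 4*v - 2 is on the left; area = ∫[-4,0] (-(v**2 + 4*v)) dv = 32/3.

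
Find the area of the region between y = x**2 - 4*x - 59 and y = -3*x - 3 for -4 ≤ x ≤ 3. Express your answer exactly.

2149/6

On [-4, 3], (x**2 - 4*x - 59) - (-3*x - 3) = x**2 - x - 56 is ≤ 0 throughout, so the area is a single integral of |x**2 - x - 56|.
∫[-4,3] (x**2 - x - 56) dx = -2149/6; the area of that piece is 2149/6.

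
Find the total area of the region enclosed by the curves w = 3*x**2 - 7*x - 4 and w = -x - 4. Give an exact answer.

4

Set the curves equal: 3*x**2 - 7*x - 4 = -x - 4, so 3*x**2 - 6*x = 0, which factors as 3*x*(x - 2) = 0. The curves meet at x = 0, 2.
On [0, 2], w = -x - 4 is on top; that piece has area ∫[0,2] (-(3*x**2 - 6*x)) dx = 4.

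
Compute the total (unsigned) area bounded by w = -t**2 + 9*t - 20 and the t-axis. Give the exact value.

The curve meets the t-axis where -t**2 + 9*t - 20 = 0, i.e. -(t - 5)*(t - 4) = 0, at t = 4, 5.
On [4, 5] the curve lies above the axis; ∫[4,5] (-t**2 + 9*t - 20) dt = 1/6, giving area 1/6.

1/6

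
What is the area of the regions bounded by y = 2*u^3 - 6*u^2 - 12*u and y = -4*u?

Set the curves equal: 2*u^3 - 6*u^2 - 12*u = -4*u, so 2*u^3 - 6*u^2 - 8*u = 0, which factors as 2*u*(u - 4)*(u + 1) = 0. The curves meet at u = -1, 0, 4.
On [-1, 0], y = 2*u^3 - 6*u^2 - 12*u is on top; that piece has area ∫[-1,0] (2*u^3 - 6*u^2 - 8*u) du = 3/2.
On [0, 4], y = -4*u is on top; that piece has area ∫[0,4] (-(2*u^3 - 6*u^2 - 8*u)) du = 64.
Total enclosed area = 3/2 + 64 = 131/2.

131/2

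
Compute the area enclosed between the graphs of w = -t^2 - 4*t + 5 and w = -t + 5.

Set the curves equal: -t^2 - 4*t + 5 = -t + 5, so -t^2 - 3*t = 0, which factors as -t*(t + 3) = 0. The curves meet at t = -3, 0.
On [-3, 0], w = -t^2 - 4*t + 5 is on top; that piece has area ∫[-3,0] (-t^2 - 3*t) dt = 9/2.

9/2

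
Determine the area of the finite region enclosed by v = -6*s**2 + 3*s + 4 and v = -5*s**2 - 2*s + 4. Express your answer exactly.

125/6

Set the curves equal: -6*s**2 + 3*s + 4 = -5*s**2 - 2*s + 4, so -s**2 + 5*s = 0, which factors as -s*(s - 5) = 0. The curves meet at s = 0, 5.
On [0, 5], v = -6*s**2 + 3*s + 4 is on top; that piece has area ∫[0,5] (-s**2 + 5*s) ds = 125/6.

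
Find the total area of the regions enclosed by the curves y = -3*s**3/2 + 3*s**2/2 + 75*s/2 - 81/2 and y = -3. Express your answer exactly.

506

Set the curves equal: -3*s**3/2 + 3*s**2/2 + 75*s/2 - 81/2 = -3, so -3*s**3/2 + 3*s**2/2 + 75*s/2 - 75/2 = 0, which factors as -3*(s - 5)*(s - 1)*(s + 5)/2 = 0. The curves meet at s = -5, 1, 5.
On [-5, 1], y = -3 is on top; that piece has area ∫[-5,1] (-(-3*s**3/2 + 3*s**2/2 + 75*s/2 - 75/2)) ds = 378.
On [1, 5], y = -3*s**3/2 + 3*s**2/2 + 75*s/2 - 81/2 is on top; that piece has area ∫[1,5] (-3*s**3/2 + 3*s**2/2 + 75*s/2 - 75/2) ds = 128.
Total enclosed area = 378 + 128 = 506.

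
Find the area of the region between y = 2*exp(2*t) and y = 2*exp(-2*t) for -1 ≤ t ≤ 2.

The difference (2*exp(2*t)) - (2*exp(-2*t)) = 2*exp(2*t) - 2*exp(-2*t) changes sign at t = 0 inside [-1, 2], so split the integral there.
∫[-1,0] (2*exp(2*t) - 2*exp(-2*t)) dt = -exp(2) - exp(-2) + 2; the area of that piece is -2 + exp(-2) + exp(2).
∫[0,2] (2*exp(2*t) - 2*exp(-2*t)) dt = -2 + exp(-4) + exp(4).
Total area = (-2 + exp(-2) + exp(2)) + (-2 + exp(-4) + exp(4)) = -4 + exp(-4) + exp(-2) + exp(2) + exp(4).

-4 + exp(-4) + exp(-2) + exp(2) + exp(4)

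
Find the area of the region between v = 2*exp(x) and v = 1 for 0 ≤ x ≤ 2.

-4 + 2*exp(2)

On [0, 2], (2*exp(x)) - (1) = 2*exp(x) - 1 is ≥ 0 throughout, so the area is a single integral of |2*exp(x) - 1|.
∫[0,2] (2*exp(x) - 1) dx = -4 + 2*exp(2).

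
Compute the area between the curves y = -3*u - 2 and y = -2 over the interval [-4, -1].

On [-4, -1], (-3*u - 2) - (-2) = -3*u is ≥ 0 throughout, so the area is a single integral of |-3*u|.
∫[-4,-1] (-3*u) du = 45/2.

45/2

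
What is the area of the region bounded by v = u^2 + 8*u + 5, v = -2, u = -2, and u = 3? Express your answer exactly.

The difference (u^2 + 8*u + 5) - (-2) = u^2 + 8*u + 7 changes sign at u = -1 inside [-2, 3], so split the integral there.
∫[-2,-1] (u^2 + 8*u + 7) du = -8/3; the area of that piece is 8/3.
∫[-1,3] (u^2 + 8*u + 7) du = 208/3.
Total area = 8/3 + 208/3 = 72.

72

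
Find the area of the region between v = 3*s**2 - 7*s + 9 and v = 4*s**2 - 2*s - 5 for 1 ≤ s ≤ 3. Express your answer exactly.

9

The difference (3*s**2 - 7*s + 9) - (4*s**2 - 2*s - 5) = -s**2 - 5*s + 14 changes sign at s = 2 inside [1, 3], so split the integral there.
∫[1,2] (-s**2 - 5*s + 14) ds = 25/6.
∫[2,3] (-s**2 - 5*s + 14) ds = -29/6; the area of that piece is 29/6.
Total area = 25/6 + 29/6 = 9.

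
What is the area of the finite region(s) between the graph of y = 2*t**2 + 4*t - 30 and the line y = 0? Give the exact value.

The curve meets the t-axis where 2*t**2 + 4*t - 30 = 0, i.e. 2*(t - 3)*(t + 5) = 0, at t = -5, 3.
On [-5, 3] the curve lies below the axis; ∫[-5,3] (2*t**2 + 4*t - 30) dt = -512/3, giving area 512/3.

512/3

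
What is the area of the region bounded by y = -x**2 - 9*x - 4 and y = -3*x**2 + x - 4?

125/3

Set the curves equal: -x**2 - 9*x - 4 = -3*x**2 + x - 4, so 2*x**2 - 10*x = 0, which factors as 2*x*(x - 5) = 0. The curves meet at x = 0, 5.
On [0, 5], y = -3*x**2 + x - 4 is on top; that piece has area ∫[0,5] (-(2*x**2 - 10*x)) dx = 125/3.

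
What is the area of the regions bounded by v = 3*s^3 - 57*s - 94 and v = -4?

1551/2

Set the curves equal: 3*s^3 - 57*s - 94 = -4, so 3*s^3 - 57*s - 90 = 0, which factors as 3*(s - 5)*(s + 2)*(s + 3) = 0. The curves meet at s = -3, -2, 5.
On [-3, -2], v = 3*s^3 - 57*s - 94 is on top; that piece has area ∫[-3,-2] (3*s^3 - 57*s - 90) ds = 15/4.
On [-2, 5], v = -4 is on top; that piece has area ∫[-2,5] (-(3*s^3 - 57*s - 90)) ds = 3087/4.
Total enclosed area = 15/4 + 3087/4 = 1551/2.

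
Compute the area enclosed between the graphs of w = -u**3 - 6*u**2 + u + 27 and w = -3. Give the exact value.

407/4

Set the curves equal: -u**3 - 6*u**2 + u + 27 = -3, so -u**3 - 6*u**2 + u + 30 = 0, which factors as -(u - 2)*(u + 3)*(u + 5) = 0. The curves meet at u = -5, -3, 2.
On [-5, -3], w = -3 is on top; that piece has area ∫[-5,-3] (-(-u**3 - 6*u**2 + u + 30)) du = 8.
On [-3, 2], w = -u**3 - 6*u**2 + u + 27 is on top; that piece has area ∫[-3,2] (-u**3 - 6*u**2 + u + 30) du = 375/4.
Total enclosed area = 8 + 375/4 = 407/4.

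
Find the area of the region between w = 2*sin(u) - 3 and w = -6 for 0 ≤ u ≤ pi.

On [0, pi], (2*sin(u) - 3) - (-6) = 2*sin(u) + 3 is ≥ 0 throughout, so the area is a single integral of |2*sin(u) + 3|.
∫[0,pi] (2*sin(u) + 3) du = 4 + 3*pi.

4 + 3*pi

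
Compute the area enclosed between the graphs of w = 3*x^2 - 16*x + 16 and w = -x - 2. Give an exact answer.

1/2

Set the curves equal: 3*x^2 - 16*x + 16 = -x - 2, so 3*x^2 - 15*x + 18 = 0, which factors as 3*(x - 3)*(x - 2) = 0. The curves meet at x = 2, 3.
On [2, 3], w = -x - 2 is on top; that piece has area ∫[2,3] (-(3*x^2 - 15*x + 18)) dx = 1/2.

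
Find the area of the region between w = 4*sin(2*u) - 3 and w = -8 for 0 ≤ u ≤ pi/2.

4 + 5*pi/2

On [0, pi/2], (4*sin(2*u) - 3) - (-8) = 4*sin(2*u) + 5 is ≥ 0 throughout, so the area is a single integral of |4*sin(2*u) + 5|.
∫[0,pi/2] (4*sin(2*u) + 5) du = 4 + 5*pi/2.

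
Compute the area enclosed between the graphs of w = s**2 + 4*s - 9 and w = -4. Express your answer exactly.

Set the curves equal: s**2 + 4*s - 9 = -4, so s**2 + 4*s - 5 = 0, which factors as (s - 1)*(s + 5) = 0. The curves meet at s = -5, 1.
On [-5, 1], w = -4 is on top; that piece has area ∫[-5,1] (-(s**2 + 4*s - 5)) ds = 36.

36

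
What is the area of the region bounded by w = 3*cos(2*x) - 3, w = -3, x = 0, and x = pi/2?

The difference (3*cos(2*x) - 3) - (-3) = 3*cos(2*x) changes sign at x = pi/4 inside [0, pi/2], so split the integral there.
∫[0,pi/4] (3*cos(2*x)) dx = 3/2.
∫[pi/4,pi/2] (3*cos(2*x)) dx = -3/2; the area of that piece is 3/2.
Total area = 3/2 + 3/2 = 3.

3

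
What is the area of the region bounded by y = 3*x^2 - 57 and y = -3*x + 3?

729/2

Set the curves equal: 3*x^2 - 57 = -3*x + 3, so 3*x^2 + 3*x - 60 = 0, which factors as 3*(x - 4)*(x + 5) = 0. The curves meet at x = -5, 4.
On [-5, 4], y = -3*x + 3 is on top; that piece has area ∫[-5,4] (-(3*x^2 + 3*x - 60)) dx = 729/2.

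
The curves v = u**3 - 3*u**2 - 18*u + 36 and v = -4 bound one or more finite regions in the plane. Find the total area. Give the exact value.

Set the curves equal: u**3 - 3*u**2 - 18*u + 36 = -4, so u**3 - 3*u**2 - 18*u + 40 = 0, which factors as (u - 5)*(u - 2)*(u + 4) = 0. The curves meet at u = -4, 2, 5.
On [-4, 2], v = u**3 - 3*u**2 - 18*u + 36 is on top; that piece has area ∫[-4,2] (u**3 - 3*u**2 - 18*u + 40) du = 216.
On [2, 5], v = -4 is on top; that piece has area ∫[2,5] (-(u**3 - 3*u**2 - 18*u + 40)) du = 135/4.
Total enclosed area = 216 + 135/4 = 999/4.

999/4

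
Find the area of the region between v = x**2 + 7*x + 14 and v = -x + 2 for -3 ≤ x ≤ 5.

214

The difference (x**2 + 7*x + 14) - (-x + 2) = x**2 + 8*x + 12 changes sign at x = -2 inside [-3, 5], so split the integral there.
∫[-3,-2] (x**2 + 8*x + 12) dx = -5/3; the area of that piece is 5/3.
∫[-2,5] (x**2 + 8*x + 12) dx = 637/3.
Total area = 5/3 + 637/3 = 214.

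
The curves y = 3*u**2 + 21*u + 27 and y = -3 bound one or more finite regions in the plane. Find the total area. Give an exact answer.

27/2

Set the curves equal: 3*u**2 + 21*u + 27 = -3, so 3*u**2 + 21*u + 30 = 0, which factors as 3*(u + 2)*(u + 5) = 0. The curves meet at u = -5, -2.
On [-5, -2], y = -3 is on top; that piece has area ∫[-5,-2] (-(3*u**2 + 21*u + 30)) du = 27/2.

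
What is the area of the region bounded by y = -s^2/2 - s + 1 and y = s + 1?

16/3

Set the curves equal: -s^2/2 - s + 1 = s + 1, so -s^2/2 - 2*s = 0, which factors as -s*(s + 4)/2 = 0. The curves meet at s = -4, 0.
On [-4, 0], y = -s^2/2 - s + 1 is on top; that piece has area ∫[-4,0] (-s^2/2 - 2*s) ds = 16/3.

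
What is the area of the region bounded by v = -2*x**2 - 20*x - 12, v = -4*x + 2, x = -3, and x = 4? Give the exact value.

252

The difference (-2*x**2 - 20*x - 12) - (-4*x + 2) = -2*x**2 - 16*x - 14 changes sign at x = -1 inside [-3, 4], so split the integral there.
∫[-3,-1] (-2*x**2 - 16*x - 14) dx = 56/3.
∫[-1,4] (-2*x**2 - 16*x - 14) dx = -700/3; the area of that piece is 700/3.
Total area = 56/3 + 700/3 = 252.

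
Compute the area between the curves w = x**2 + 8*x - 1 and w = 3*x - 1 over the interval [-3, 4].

449/6

The difference (x**2 + 8*x - 1) - (3*x - 1) = x**2 + 5*x changes sign at x = 0 inside [-3, 4], so split the integral there.
∫[-3,0] (x**2 + 5*x) dx = -27/2; the area of that piece is 27/2.
∫[0,4] (x**2 + 5*x) dx = 184/3.
Total area = 27/2 + 184/3 = 449/6.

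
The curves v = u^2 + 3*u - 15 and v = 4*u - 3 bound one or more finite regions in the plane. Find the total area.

Set the curves equal: u^2 + 3*u - 15 = 4*u - 3, so u^2 - u - 12 = 0, which factors as (u - 4)*(u + 3) = 0. The curves meet at u = -3, 4.
On [-3, 4], v = 4*u - 3 is on top; that piece has area ∫[-3,4] (-(u^2 - u - 12)) du = 343/6.

343/6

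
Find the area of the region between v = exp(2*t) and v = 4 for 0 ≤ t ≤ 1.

The difference (exp(2*t)) - (4) = exp(2*t) - 4 changes sign at t = log(2) inside [0, 1], so split the integral there.
∫[0,log(2)] (exp(2*t) - 4) dt = 3/2 - log(16); the area of that piece is -3/2 + log(16).
∫[log(2),1] (exp(2*t) - 4) dt = -6 + 4*log(2) + exp(2)/2.
Total area = (-3/2 + log(16)) + (-6 + 4*log(2) + exp(2)/2) = -15/2 + exp(2)/2 + 8*log(2).

-15/2 + exp(2)/2 + 8*log(2)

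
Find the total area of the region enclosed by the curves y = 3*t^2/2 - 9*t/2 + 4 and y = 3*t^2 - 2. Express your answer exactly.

125/4

Set the curves equal: 3*t^2/2 - 9*t/2 + 4 = 3*t^2 - 2, so -3*t^2/2 - 9*t/2 + 6 = 0, which factors as -3*(t - 1)*(t + 4)/2 = 0. The curves meet at t = -4, 1.
On [-4, 1], y = 3*t^2/2 - 9*t/2 + 4 is on top; that piece has area ∫[-4,1] (-3*t^2/2 - 9*t/2 + 6) dt = 125/4.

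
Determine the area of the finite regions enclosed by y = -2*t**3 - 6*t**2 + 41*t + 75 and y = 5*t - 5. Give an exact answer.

999/2

Set the curves equal: -2*t**3 - 6*t**2 + 41*t + 75 = 5*t - 5, so -2*t**3 - 6*t**2 + 36*t + 80 = 0, which factors as -2*(t - 4)*(t + 2)*(t + 5) = 0. The curves meet at t = -5, -2, 4.
On [-5, -2], y = 5*t - 5 is on top; that piece has area ∫[-5,-2] (-(-2*t**3 - 6*t**2 + 36*t + 80)) dt = 135/2.
On [-2, 4], y = -2*t**3 - 6*t**2 + 41*t + 75 is on top; that piece has area ∫[-2,4] (-2*t**3 - 6*t**2 + 36*t + 80) dt = 432.
Total enclosed area = 135/2 + 432 = 999/2.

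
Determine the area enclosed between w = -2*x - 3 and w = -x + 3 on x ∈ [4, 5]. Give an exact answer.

On [4, 5], (-2*x - 3) - (-x + 3) = -x - 6 is ≤ 0 throughout, so the area is a single integral of |-x - 6|.
∫[4,5] (-x - 6) dx = -21/2; the area of that piece is 21/2.

21/2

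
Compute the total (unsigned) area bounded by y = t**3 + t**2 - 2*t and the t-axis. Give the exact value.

37/12

The curve meets the t-axis where t**3 + t**2 - 2*t = 0, i.e. t*(t - 1)*(t + 2) = 0, at t = -2, 0, 1.
On [-2, 0] the curve lies above the axis; ∫[-2,0] (t**3 + t**2 - 2*t) dt = 8/3, giving area 8/3.
On [0, 1] the curve lies below the axis; ∫[0,1] (t**3 + t**2 - 2*t) dt = -5/12, giving area 5/12.
Total area = 8/3 + 5/12 = 37/12.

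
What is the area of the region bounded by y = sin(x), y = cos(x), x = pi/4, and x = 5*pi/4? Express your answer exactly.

2*sqrt(2)

On [pi/4, 5*pi/4], (sin(x)) - (cos(x)) = sin(x) - cos(x) is ≥ 0 throughout, so the area is a single integral of |sin(x) - cos(x)|.
∫[pi/4,5*pi/4] (sin(x) - cos(x)) dx = 2*sqrt(2).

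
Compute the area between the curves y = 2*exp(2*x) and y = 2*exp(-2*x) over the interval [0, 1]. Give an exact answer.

-2 + exp(-2) + exp(2)

On [0, 1], (2*exp(2*x)) - (2*exp(-2*x)) = 2*exp(2*x) - 2*exp(-2*x) is ≥ 0 throughout, so the area is a single integral of |2*exp(2*x) - 2*exp(-2*x)|.
∫[0,1] (2*exp(2*x) - 2*exp(-2*x)) dx = -2 + exp(-2) + exp(2).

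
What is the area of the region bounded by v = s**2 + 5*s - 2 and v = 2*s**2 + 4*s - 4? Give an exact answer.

Set the curves equal: s**2 + 5*s - 2 = 2*s**2 + 4*s - 4, so -s**2 + s + 2 = 0, which factors as -(s - 2)*(s + 1) = 0. The curves meet at s = -1, 2.
On [-1, 2], v = s**2 + 5*s - 2 is on top; that piece has area ∫[-1,2] (-s**2 + s + 2) ds = 9/2.

9/2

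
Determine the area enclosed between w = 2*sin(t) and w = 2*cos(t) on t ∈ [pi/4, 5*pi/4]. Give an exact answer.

On [pi/4, 5*pi/4], (2*sin(t)) - (2*cos(t)) = 2*sin(t) - 2*cos(t) is ≥ 0 throughout, so the area is a single integral of |2*sin(t) - 2*cos(t)|.
∫[pi/4,5*pi/4] (2*sin(t) - 2*cos(t)) dt = 4*sqrt(2).

4*sqrt(2)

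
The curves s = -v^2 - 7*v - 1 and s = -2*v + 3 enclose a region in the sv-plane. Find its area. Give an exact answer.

9/2

Both boundary curves give s as a function of v, so integrate with respect to v. Setting them equal: -v^2 - 5*v - 4 = 0, i.e. -(v + 1)*(v + 4) = 0, so they meet at v = -4, -1.
For v in [-4, -1], s = -v^2 - 7*v - 1 is on the right; area = ∫[-4,-1] (-v^2 - 5*v - 4) dv = 9/2.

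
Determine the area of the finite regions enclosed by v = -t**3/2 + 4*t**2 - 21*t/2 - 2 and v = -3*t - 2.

Set the curves equal: -t**3/2 + 4*t**2 - 21*t/2 - 2 = -3*t - 2, so -t**3/2 + 4*t**2 - 15*t/2 = 0, which factors as -t*(t - 5)*(t - 3)/2 = 0. The curves meet at t = 0, 3, 5.
On [0, 3], v = -3*t - 2 is on top; that piece has area ∫[0,3] (-(-t**3/2 + 4*t**2 - 15*t/2)) dt = 63/8.
On [3, 5], v = -t**3/2 + 4*t**2 - 21*t/2 - 2 is on top; that piece has area ∫[3,5] (-t**3/2 + 4*t**2 - 15*t/2) dt = 8/3.
Total enclosed area = 63/8 + 8/3 = 253/24.

253/24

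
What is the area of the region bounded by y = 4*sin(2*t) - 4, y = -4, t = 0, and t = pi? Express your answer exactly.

The difference (4*sin(2*t) - 4) - (-4) = 4*sin(2*t) changes sign at t = pi/2 inside [0, pi], so split the integral there.
∫[0,pi/2] (4*sin(2*t)) dt = 4.
∫[pi/2,pi] (4*sin(2*t)) dt = -4; the area of that piece is 4.
Total area = 4 + 4 = 8.

8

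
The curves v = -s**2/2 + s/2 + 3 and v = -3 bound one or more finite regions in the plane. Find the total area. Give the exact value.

343/12

Set the curves equal: -s**2/2 + s/2 + 3 = -3, so -s**2/2 + s/2 + 6 = 0, which factors as -(s - 4)*(s + 3)/2 = 0. The curves meet at s = -3, 4.
On [-3, 4], v = -s**2/2 + s/2 + 3 is on top; that piece has area ∫[-3,4] (-s**2/2 + s/2 + 6) ds = 343/12.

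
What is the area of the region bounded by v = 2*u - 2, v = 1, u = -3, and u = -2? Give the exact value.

8

On [-3, -2], (2*u - 2) - (1) = 2*u - 3 is ≤ 0 throughout, so the area is a single integral of |2*u - 3|.
∫[-3,-2] (2*u - 3) du = -8; the area of that piece is 8.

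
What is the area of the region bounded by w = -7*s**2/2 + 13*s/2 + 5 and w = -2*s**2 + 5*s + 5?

Set the curves equal: -7*s**2/2 + 13*s/2 + 5 = -2*s**2 + 5*s + 5, so -3*s**2/2 + 3*s/2 = 0, which factors as -3*s*(s - 1)/2 = 0. The curves meet at s = 0, 1.
On [0, 1], w = -7*s**2/2 + 13*s/2 + 5 is on top; that piece has area ∫[0,1] (-3*s**2/2 + 3*s/2) ds = 1/4.

1/4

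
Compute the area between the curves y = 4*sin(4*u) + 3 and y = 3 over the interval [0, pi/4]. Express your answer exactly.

On [0, pi/4], (4*sin(4*u) + 3) - (3) = 4*sin(4*u) is ≥ 0 throughout, so the area is a single integral of |4*sin(4*u)|.
∫[0,pi/4] (4*sin(4*u)) du = 2.

2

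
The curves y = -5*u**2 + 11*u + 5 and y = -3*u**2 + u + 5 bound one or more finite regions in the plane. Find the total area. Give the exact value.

125/3

Set the curves equal: -5*u**2 + 11*u + 5 = -3*u**2 + u + 5, so -2*u**2 + 10*u = 0, which factors as -2*u*(u - 5) = 0. The curves meet at u = 0, 5.
On [0, 5], y = -5*u**2 + 11*u + 5 is on top; that piece has area ∫[0,5] (-2*u**2 + 10*u) du = 125/3.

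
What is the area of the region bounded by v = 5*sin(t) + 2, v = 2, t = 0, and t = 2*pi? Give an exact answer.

20

The difference (5*sin(t) + 2) - (2) = 5*sin(t) changes sign at t = pi inside [0, 2*pi], so split the integral there.
∫[0,pi] (5*sin(t)) dt = 10.
∫[pi,2*pi] (5*sin(t)) dt = -10; the area of that piece is 10.
Total area = 10 + 10 = 20.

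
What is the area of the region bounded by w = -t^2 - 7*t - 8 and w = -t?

4/3

Set the curves equal: -t^2 - 7*t - 8 = -t, so -t^2 - 6*t - 8 = 0, which factors as -(t + 2)*(t + 4) = 0. The curves meet at t = -4, -2.
On [-4, -2], w = -t^2 - 7*t - 8 is on top; that piece has area ∫[-4,-2] (-t^2 - 6*t - 8) dt = 4/3.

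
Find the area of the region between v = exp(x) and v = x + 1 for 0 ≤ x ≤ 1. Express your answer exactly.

On [0, 1], (exp(x)) - (x + 1) = -x + exp(x) - 1 is ≥ 0 throughout, so the area is a single integral of |-x + exp(x) - 1|.
∫[0,1] (-x + exp(x) - 1) dx = -5/2 + exp(1).

-5/2 + exp(1)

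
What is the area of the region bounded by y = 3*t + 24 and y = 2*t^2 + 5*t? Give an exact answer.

343/3

Set the curves equal: 3*t + 24 = 2*t^2 + 5*t, so -2*t^2 - 2*t + 24 = 0, which factors as -2*(t - 3)*(t + 4) = 0. The curves meet at t = -4, 3.
On [-4, 3], y = 3*t + 24 is on top; that piece has area ∫[-4,3] (-2*t^2 - 2*t + 24) dt = 343/3.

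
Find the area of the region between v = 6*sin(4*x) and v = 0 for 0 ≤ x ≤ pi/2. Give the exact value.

The difference (6*sin(4*x)) - (0) = 6*sin(4*x) changes sign at x = pi/4 inside [0, pi/2], so split the integral there.
∫[0,pi/4] (6*sin(4*x)) dx = 3.
∫[pi/4,pi/2] (6*sin(4*x)) dx = -3; the area of that piece is 3.
Total area = 3 + 3 = 6.

6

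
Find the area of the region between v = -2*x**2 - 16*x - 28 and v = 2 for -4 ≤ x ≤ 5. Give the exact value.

The difference (-2*x**2 - 16*x - 28) - (2) = -2*x**2 - 16*x - 30 changes sign at x = -3 inside [-4, 5], so split the integral there.
∫[-4,-3] (-2*x**2 - 16*x - 30) dx = 4/3.
∫[-3,5] (-2*x**2 - 16*x - 30) dx = -1408/3; the area of that piece is 1408/3.
Total area = 4/3 + 1408/3 = 1412/3.

1412/3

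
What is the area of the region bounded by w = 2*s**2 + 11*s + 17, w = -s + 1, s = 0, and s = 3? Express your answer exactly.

120

On [0, 3], (2*s**2 + 11*s + 17) - (-s + 1) = 2*s**2 + 12*s + 16 is ≥ 0 throughout, so the area is a single integral of |2*s**2 + 12*s + 16|.
∫[0,3] (2*s**2 + 12*s + 16) ds = 120.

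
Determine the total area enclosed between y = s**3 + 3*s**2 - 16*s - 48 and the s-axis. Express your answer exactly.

The curve meets the s-axis where s**3 + 3*s**2 - 16*s - 48 = 0, i.e. (s - 4)*(s + 3)*(s + 4) = 0, at s = -4, -3, 4.
On [-4, -3] the curve lies above the axis; ∫[-4,-3] (s**3 + 3*s**2 - 16*s - 48) ds = 5/4, giving area 5/4.
On [-3, 4] the curve lies below the axis; ∫[-3,4] (s**3 + 3*s**2 - 16*s - 48) ds = -1029/4, giving area 1029/4.
Total area = 5/4 + 1029/4 = 517/2.

517/2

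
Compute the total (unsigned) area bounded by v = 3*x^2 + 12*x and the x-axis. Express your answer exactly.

32

The curve meets the x-axis where 3*x^2 + 12*x = 0, i.e. 3*x*(x + 4) = 0, at x = -4, 0.
On [-4, 0] the curve lies below the axis; ∫[-4,0] (3*x^2 + 12*x) dx = -32, giving area 32.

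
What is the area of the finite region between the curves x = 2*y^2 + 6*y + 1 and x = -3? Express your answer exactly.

Both boundary curves give x as a function of y, so integrate with respect to y. Setting them equal: 2*y^2 + 6*y + 4 = 0, i.e. 2*(y + 1)*(y + 2) = 0, so they meet at y = -2, -1.
For y in [-2, -1], x = 2*y^2 + 6*y + 1 is on the left; area = ∫[-2,-1] (-(2*y^2 + 6*y + 4)) dy = 1/3.

1/3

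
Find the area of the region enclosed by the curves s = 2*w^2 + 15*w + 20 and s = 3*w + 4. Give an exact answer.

Both boundary curves give s as a function of w, so integrate with respect to w. Setting them equal: 2*w^2 + 12*w + 16 = 0, i.e. 2*(w + 2)*(w + 4) = 0, so they meet at w = -4, -2.
For w in [-4, -2], s = 2*w^2 + 15*w + 20 is on the left; area = ∫[-4,-2] (-(2*w^2 + 12*w + 16)) dw = 8/3.

8/3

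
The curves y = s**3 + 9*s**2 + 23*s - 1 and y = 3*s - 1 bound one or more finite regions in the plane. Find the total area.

131/4

Set the curves equal: s**3 + 9*s**2 + 23*s - 1 = 3*s - 1, so s**3 + 9*s**2 + 20*s = 0, which factors as s*(s + 4)*(s + 5) = 0. The curves meet at s = -5, -4, 0.
On [-5, -4], y = s**3 + 9*s**2 + 23*s - 1 is on top; that piece has area ∫[-5,-4] (s**3 + 9*s**2 + 20*s) ds = 3/4.
On [-4, 0], y = 3*s - 1 is on top; that piece has area ∫[-4,0] (-(s**3 + 9*s**2 + 20*s)) ds = 32.
Total enclosed area = 3/4 + 32 = 131/4.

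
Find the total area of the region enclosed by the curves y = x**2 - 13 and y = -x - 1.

343/6

Set the curves equal: x**2 - 13 = -x - 1, so x**2 + x - 12 = 0, which factors as (x - 3)*(x + 4) = 0. The curves meet at x = -4, 3.
On [-4, 3], y = -x - 1 is on top; that piece has area ∫[-4,3] (-(x**2 + x - 12)) dx = 343/6.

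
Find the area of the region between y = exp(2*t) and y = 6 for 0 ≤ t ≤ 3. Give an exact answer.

The difference (exp(2*t)) - (6) = exp(2*t) - 6 changes sign at t = log(6)/2 inside [0, 3], so split the integral there.
∫[0,log(6)/2] (exp(2*t) - 6) dt = 5/2 - log(216); the area of that piece is -5/2 + log(216).
∫[log(6)/2,3] (exp(2*t) - 6) dt = -21 + 3*log(6) + exp(6)/2.
Total area = (-5/2 + log(216)) + (-21 + 3*log(6) + exp(6)/2) = -47/2 + 6*log(6) + exp(6)/2.

-47/2 + 6*log(6) + exp(6)/2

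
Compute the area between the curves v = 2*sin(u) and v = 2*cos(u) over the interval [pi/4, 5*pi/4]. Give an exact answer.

On [pi/4, 5*pi/4], (2*sin(u)) - (2*cos(u)) = 2*sin(u) - 2*cos(u) is ≥ 0 throughout, so the area is a single integral of |2*sin(u) - 2*cos(u)|.
∫[pi/4,5*pi/4] (2*sin(u) - 2*cos(u)) du = 4*sqrt(2).

4*sqrt(2)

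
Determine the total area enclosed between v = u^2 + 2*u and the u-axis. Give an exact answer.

4/3

The curve meets the u-axis where u^2 + 2*u = 0, i.e. u*(u + 2) = 0, at u = -2, 0.
On [-2, 0] the curve lies below the axis; ∫[-2,0] (u^2 + 2*u) du = -4/3, giving area 4/3.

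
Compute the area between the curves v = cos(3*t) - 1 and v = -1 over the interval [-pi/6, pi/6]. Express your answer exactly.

2/3

On [-pi/6, pi/6], (cos(3*t) - 1) - (-1) = cos(3*t) is ≥ 0 throughout, so the area is a single integral of |cos(3*t)|.
∫[-pi/6,pi/6] (cos(3*t)) dt = 2/3.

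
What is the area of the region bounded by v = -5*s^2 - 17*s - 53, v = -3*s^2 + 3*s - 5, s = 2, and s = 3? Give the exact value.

332/3

On [2, 3], (-5*s^2 - 17*s - 53) - (-3*s^2 + 3*s - 5) = -2*s^2 - 20*s - 48 is ≤ 0 throughout, so the area is a single integral of |-2*s^2 - 20*s - 48|.
∫[2,3] (-2*s^2 - 20*s - 48) ds = -332/3; the area of that piece is 332/3.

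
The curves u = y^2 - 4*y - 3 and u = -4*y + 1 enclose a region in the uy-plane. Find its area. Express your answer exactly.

32/3

Both boundary curves give u as a function of y, so integrate with respect to y. Setting them equal: y^2 - 4 = 0, i.e. (y - 2)*(y + 2) = 0, so they meet at y = -2, 2.
For y in [-2, 2], u = y^2 - 4*y - 3 is on the left; area = ∫[-2,2] (-(y^2 - 4)) dy = 32/3.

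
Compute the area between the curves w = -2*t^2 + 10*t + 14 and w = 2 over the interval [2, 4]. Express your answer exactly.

140/3

On [2, 4], (-2*t^2 + 10*t + 14) - (2) = -2*t^2 + 10*t + 12 is ≥ 0 throughout, so the area is a single integral of |-2*t^2 + 10*t + 12|.
∫[2,4] (-2*t^2 + 10*t + 12) dt = 140/3.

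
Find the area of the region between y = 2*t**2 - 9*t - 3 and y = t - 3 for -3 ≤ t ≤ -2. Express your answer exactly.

On [-3, -2], (2*t**2 - 9*t - 3) - (t - 3) = 2*t**2 - 10*t is ≥ 0 throughout, so the area is a single integral of |2*t**2 - 10*t|.
∫[-3,-2] (2*t**2 - 10*t) dt = 113/3.

113/3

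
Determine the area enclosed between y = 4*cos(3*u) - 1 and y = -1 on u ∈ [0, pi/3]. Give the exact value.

The difference (4*cos(3*u) - 1) - (-1) = 4*cos(3*u) changes sign at u = pi/6 inside [0, pi/3], so split the integral there.
∫[0,pi/6] (4*cos(3*u)) du = 4/3.
∫[pi/6,pi/3] (4*cos(3*u)) du = -4/3; the area of that piece is 4/3.
Total area = 4/3 + 4/3 = 8/3.

8/3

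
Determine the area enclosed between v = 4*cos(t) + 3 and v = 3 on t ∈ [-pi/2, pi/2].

On [-pi/2, pi/2], (4*cos(t) + 3) - (3) = 4*cos(t) is ≥ 0 throughout, so the area is a single integral of |4*cos(t)|.
∫[-pi/2,pi/2] (4*cos(t)) dt = 8.

8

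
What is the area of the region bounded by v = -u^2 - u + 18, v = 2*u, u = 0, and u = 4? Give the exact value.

The difference (-u^2 - u + 18) - (2*u) = -u^2 - 3*u + 18 changes sign at u = 3 inside [0, 4], so split the integral there.
∫[0,3] (-u^2 - 3*u + 18) du = 63/2.
∫[3,4] (-u^2 - 3*u + 18) du = -29/6; the area of that piece is 29/6.
Total area = 63/2 + 29/6 = 109/3.

109/3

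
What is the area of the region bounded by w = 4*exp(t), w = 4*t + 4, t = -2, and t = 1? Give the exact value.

On [-2, 1], (4*exp(t)) - (4*t + 4) = -4*t + 4*exp(t) - 4 is ≥ 0 throughout, so the area is a single integral of |-4*t + 4*exp(t) - 4|.
∫[-2,1] (-4*t + 4*exp(t) - 4) dt = -6 - 4*exp(-2) + 4*exp(1).

-6 - 4*exp(-2) + 4*exp(1)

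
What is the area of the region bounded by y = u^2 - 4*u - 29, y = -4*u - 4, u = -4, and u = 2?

On [-4, 2], (u^2 - 4*u - 29) - (-4*u - 4) = u^2 - 25 is ≤ 0 throughout, so the area is a single integral of |u^2 - 25|.
∫[-4,2] (u^2 - 25) du = -126; the area of that piece is 126.

126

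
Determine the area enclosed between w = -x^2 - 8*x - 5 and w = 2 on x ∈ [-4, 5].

198

The difference (-x^2 - 8*x - 5) - (2) = -x^2 - 8*x - 7 changes sign at x = -1 inside [-4, 5], so split the integral there.
∫[-4,-1] (-x^2 - 8*x - 7) dx = 18.
∫[-1,5] (-x^2 - 8*x - 7) dx = -180; the area of that piece is 180.
Total area = 18 + 180 = 198.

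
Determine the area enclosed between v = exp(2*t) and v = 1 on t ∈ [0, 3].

On [0, 3], (exp(2*t)) - (1) = exp(2*t) - 1 is ≥ 0 throughout, so the area is a single integral of |exp(2*t) - 1|.
∫[0,3] (exp(2*t) - 1) dt = -7/2 + exp(6)/2.

-7/2 + exp(6)/2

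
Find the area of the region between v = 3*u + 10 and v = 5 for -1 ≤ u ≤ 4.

On [-1, 4], (3*u + 10) - (5) = 3*u + 5 is ≥ 0 throughout, so the area is a single integral of |3*u + 5|.
∫[-1,4] (3*u + 5) du = 95/2.

95/2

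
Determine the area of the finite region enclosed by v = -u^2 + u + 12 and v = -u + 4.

Set the curves equal: -u^2 + u + 12 = -u + 4, so -u^2 + 2*u + 8 = 0, which factors as -(u - 4)*(u + 2) = 0. The curves meet at u = -2, 4.
On [-2, 4], v = -u^2 + u + 12 is on top; that piece has area ∫[-2,4] (-u^2 + 2*u + 8) du = 36.

36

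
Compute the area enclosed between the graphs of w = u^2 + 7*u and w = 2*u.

Set the curves equal: u^2 + 7*u = 2*u, so u^2 + 5*u = 0, which factors as u*(u + 5) = 0. The curves meet at u = -5, 0.
On [-5, 0], w = 2*u is on top; that piece has area ∫[-5,0] (-(u^2 + 5*u)) du = 125/6.

125/6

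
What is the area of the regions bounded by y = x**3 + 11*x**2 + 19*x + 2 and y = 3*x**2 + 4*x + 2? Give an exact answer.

Set the curves equal: x**3 + 11*x**2 + 19*x + 2 = 3*x**2 + 4*x + 2, so x**3 + 8*x**2 + 15*x = 0, which factors as x*(x + 3)*(x + 5) = 0. The curves meet at x = -5, -3, 0.
On [-5, -3], y = x**3 + 11*x**2 + 19*x + 2 is on top; that piece has area ∫[-5,-3] (x**3 + 8*x**2 + 15*x) dx = 16/3.
On [-3, 0], y = 3*x**2 + 4*x + 2 is on top; that piece has area ∫[-3,0] (-(x**3 + 8*x**2 + 15*x)) dx = 63/4.
Total enclosed area = 16/3 + 63/4 = 253/12.

253/12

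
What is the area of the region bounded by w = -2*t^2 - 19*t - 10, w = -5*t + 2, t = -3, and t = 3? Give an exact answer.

The difference (-2*t^2 - 19*t - 10) - (-5*t + 2) = -2*t^2 - 14*t - 12 changes sign at t = -1 inside [-3, 3], so split the integral there.
∫[-3,-1] (-2*t^2 - 14*t - 12) dt = 44/3.
∫[-1,3] (-2*t^2 - 14*t - 12) dt = -368/3; the area of that piece is 368/3.
Total area = 44/3 + 368/3 = 412/3.

412/3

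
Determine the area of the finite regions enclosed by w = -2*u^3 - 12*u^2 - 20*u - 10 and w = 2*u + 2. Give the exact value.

Set the curves equal: -2*u^3 - 12*u^2 - 20*u - 10 = 2*u + 2, so -2*u^3 - 12*u^2 - 22*u - 12 = 0, which factors as -2*(u + 1)*(u + 2)*(u + 3) = 0. The curves meet at u = -3, -2, -1.
On [-3, -2], w = 2*u + 2 is on top; that piece has area ∫[-3,-2] (-(-2*u^3 - 12*u^2 - 22*u - 12)) du = 1/2.
On [-2, -1], w = -2*u^3 - 12*u^2 - 20*u - 10 is on top; that piece has area ∫[-2,-1] (-2*u^3 - 12*u^2 - 22*u - 12) du = 1/2.
Total enclosed area = 1/2 + 1/2 = 1.

1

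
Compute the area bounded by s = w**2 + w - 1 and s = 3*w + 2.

Both boundary curves give s as a function of w, so integrate with respect to w. Setting them equal: w**2 - 2*w - 3 = 0, i.e. (w - 3)*(w + 1) = 0, so they meet at w = -1, 3.
For w in [-1, 3], s = w**2 + w - 1 is on the left; area = ∫[-1,3] (-(w**2 - 2*w - 3)) dw = 32/3.

32/3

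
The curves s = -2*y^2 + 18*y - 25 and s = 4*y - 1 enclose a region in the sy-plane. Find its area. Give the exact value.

Both boundary curves give s as a function of y, so integrate with respect to y. Setting them equal: -2*y^2 + 14*y - 24 = 0, i.e. -2*(y - 4)*(y - 3) = 0, so they meet at y = 3, 4.
For y in [3, 4], s = -2*y^2 + 18*y - 25 is on the right; area = ∫[3,4] (-2*y^2 + 14*y - 24) dy = 1/3.

1/3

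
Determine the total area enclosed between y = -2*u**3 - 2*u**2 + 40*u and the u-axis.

The curve meets the u-axis where -2*u**3 - 2*u**2 + 40*u = 0, i.e. -2*u*(u - 4)*(u + 5) = 0, at u = -5, 0, 4.
On [-5, 0] the curve lies below the axis; ∫[-5,0] (-2*u**3 - 2*u**2 + 40*u) du = -1625/6, giving area 1625/6.
On [0, 4] the curve lies above the axis; ∫[0,4] (-2*u**3 - 2*u**2 + 40*u) du = 448/3, giving area 448/3.
Total area = 1625/6 + 448/3 = 2521/6.

2521/6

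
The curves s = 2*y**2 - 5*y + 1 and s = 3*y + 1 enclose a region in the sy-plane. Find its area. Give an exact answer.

64/3

Both boundary curves give s as a function of y, so integrate with respect to y. Setting them equal: 2*y**2 - 8*y = 0, i.e. 2*y*(y - 4) = 0, so they meet at y = 0, 4.
For y in [0, 4], s = 2*y**2 - 5*y + 1 is on the left; area = ∫[0,4] (-(2*y**2 - 8*y)) dy = 64/3.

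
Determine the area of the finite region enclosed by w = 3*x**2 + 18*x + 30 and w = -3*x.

Set the curves equal: 3*x**2 + 18*x + 30 = -3*x, so 3*x**2 + 21*x + 30 = 0, which factors as 3*(x + 2)*(x + 5) = 0. The curves meet at x = -5, -2.
On [-5, -2], w = -3*x is on top; that piece has area ∫[-5,-2] (-(3*x**2 + 21*x + 30)) dx = 27/2.

27/2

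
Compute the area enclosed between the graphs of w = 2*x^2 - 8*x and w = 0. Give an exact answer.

64/3

Set the curves equal: 2*x^2 - 8*x = 0, so 2*x^2 - 8*x = 0, which factors as 2*x*(x - 4) = 0. The curves meet at x = 0, 4.
On [0, 4], w = 0 is on top; that piece has area ∫[0,4] (-(2*x^2 - 8*x)) dx = 64/3.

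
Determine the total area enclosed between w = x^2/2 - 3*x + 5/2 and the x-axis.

16/3

The curve meets the x-axis where x^2/2 - 3*x + 5/2 = 0, i.e. (x - 5)*(x - 1)/2 = 0, at x = 1, 5.
On [1, 5] the curve lies below the axis; ∫[1,5] (x^2/2 - 3*x + 5/2) dx = -16/3, giving area 16/3.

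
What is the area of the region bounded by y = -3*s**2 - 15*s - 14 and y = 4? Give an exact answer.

1/2

Set the curves equal: -3*s**2 - 15*s - 14 = 4, so -3*s**2 - 15*s - 18 = 0, which factors as -3*(s + 2)*(s + 3) = 0. The curves meet at s = -3, -2.
On [-3, -2], y = -3*s**2 - 15*s - 14 is on top; that piece has area ∫[-3,-2] (-3*s**2 - 15*s - 18) ds = 1/2.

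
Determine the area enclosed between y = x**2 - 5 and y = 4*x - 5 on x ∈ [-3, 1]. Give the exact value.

86/3

The difference (x**2 - 5) - (4*x - 5) = x**2 - 4*x changes sign at x = 0 inside [-3, 1], so split the integral there.
∫[-3,0] (x**2 - 4*x) dx = 27.
∫[0,1] (x**2 - 4*x) dx = -5/3; the area of that piece is 5/3.
Total area = 27 + 5/3 = 86/3.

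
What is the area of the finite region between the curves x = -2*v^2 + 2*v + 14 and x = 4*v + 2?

125/3

Both boundary curves give x as a function of v, so integrate with respect to v. Setting them equal: -2*v^2 - 2*v + 12 = 0, i.e. -2*(v - 2)*(v + 3) = 0, so they meet at v = -3, 2.
For v in [-3, 2], x = -2*v^2 + 2*v + 14 is on the right; area = ∫[-3,2] (-2*v^2 - 2*v + 12) dv = 125/3.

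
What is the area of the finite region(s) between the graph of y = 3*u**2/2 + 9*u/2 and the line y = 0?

27/4

The curve meets the u-axis where 3*u**2/2 + 9*u/2 = 0, i.e. 3*u*(u + 3)/2 = 0, at u = -3, 0.
On [-3, 0] the curve lies below the axis; ∫[-3,0] (3*u**2/2 + 9*u/2) du = -27/4, giving area 27/4.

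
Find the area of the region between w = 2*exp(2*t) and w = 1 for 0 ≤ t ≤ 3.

-4 + exp(6)

On [0, 3], (2*exp(2*t)) - (1) = 2*exp(2*t) - 1 is ≥ 0 throughout, so the area is a single integral of |2*exp(2*t) - 1|.
∫[0,3] (2*exp(2*t) - 1) dt = -4 + exp(6).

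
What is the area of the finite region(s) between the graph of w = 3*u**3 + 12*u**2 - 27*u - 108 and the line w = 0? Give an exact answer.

The curve meets the u-axis where 3*u**3 + 12*u**2 - 27*u - 108 = 0, i.e. 3*(u - 3)*(u + 3)*(u + 4) = 0, at u = -4, -3, 3.
On [-4, -3] the curve lies above the axis; ∫[-4,-3] (3*u**3 + 12*u**2 - 27*u - 108) du = 13/4, giving area 13/4.
On [-3, 3] the curve lies below the axis; ∫[-3,3] (3*u**3 + 12*u**2 - 27*u - 108) du = -432, giving area 432.
Total area = 13/4 + 432 = 1741/4.

1741/4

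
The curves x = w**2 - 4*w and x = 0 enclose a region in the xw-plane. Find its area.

Both boundary curves give x as a function of w, so integrate with respect to w. Setting them equal: w**2 - 4*w = 0, i.e. w*(w - 4) = 0, so they meet at w = 0, 4.
For w in [0, 4], x = w**2 - 4*w is on the left; area = ∫[0,4] (-(w**2 - 4*w)) dw = 32/3.

32/3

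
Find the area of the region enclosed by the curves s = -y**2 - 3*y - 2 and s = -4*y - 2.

Both boundary curves give s as a function of y, so integrate with respect to y. Setting them equal: -y**2 + y = 0, i.e. -y*(y - 1) = 0, so they meet at y = 0, 1.
For y in [0, 1], s = -y**2 - 3*y - 2 is on the right; area = ∫[0,1] (-y**2 + y) dy = 1/6.

1/6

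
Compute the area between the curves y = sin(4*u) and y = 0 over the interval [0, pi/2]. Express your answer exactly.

1

The difference (sin(4*u)) - (0) = sin(4*u) changes sign at u = pi/4 inside [0, pi/2], so split the integral there.
∫[0,pi/4] (sin(4*u)) du = 1/2.
∫[pi/4,pi/2] (sin(4*u)) du = -1/2; the area of that piece is 1/2.
Total area = 1/2 + 1/2 = 1.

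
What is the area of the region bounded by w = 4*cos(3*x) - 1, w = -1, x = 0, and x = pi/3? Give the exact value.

The difference (4*cos(3*x) - 1) - (-1) = 4*cos(3*x) changes sign at x = pi/6 inside [0, pi/3], so split the integral there.
∫[0,pi/6] (4*cos(3*x)) dx = 4/3.
∫[pi/6,pi/3] (4*cos(3*x)) dx = -4/3; the area of that piece is 4/3.
Total area = 4/3 + 4/3 = 8/3.

8/3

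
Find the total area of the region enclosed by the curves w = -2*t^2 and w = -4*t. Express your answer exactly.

8/3

Set the curves equal: -2*t^2 = -4*t, so -2*t^2 + 4*t = 0, which factors as -2*t*(t - 2) = 0. The curves meet at t = 0, 2.
On [0, 2], w = -2*t^2 is on top; that piece has area ∫[0,2] (-2*t^2 + 4*t) dt = 8/3.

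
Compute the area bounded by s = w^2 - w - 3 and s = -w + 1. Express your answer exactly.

32/3

Both boundary curves give s as a function of w, so integrate with respect to w. Setting them equal: w^2 - 4 = 0, i.e. (w - 2)*(w + 2) = 0, so they meet at w = -2, 2.
For w in [-2, 2], s = w^2 - w - 3 is on the left; area = ∫[-2,2] (-(w^2 - 4)) dw = 32/3.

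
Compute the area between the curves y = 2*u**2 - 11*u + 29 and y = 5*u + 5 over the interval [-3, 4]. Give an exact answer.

The difference (2*u**2 - 11*u + 29) - (5*u + 5) = 2*u**2 - 16*u + 24 changes sign at u = 2 inside [-3, 4], so split the integral there.
∫[-3,2] (2*u**2 - 16*u + 24) du = 550/3.
∫[2,4] (2*u**2 - 16*u + 24) du = -32/3; the area of that piece is 32/3.
Total area = 550/3 + 32/3 = 194.

194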